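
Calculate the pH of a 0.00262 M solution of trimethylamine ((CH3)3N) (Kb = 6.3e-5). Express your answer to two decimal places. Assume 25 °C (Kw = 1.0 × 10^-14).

(CH3)3N + H2O ⇌ (CH3)3NH+ + OH-
Let x = [OH-] at equilibrium. Kb = x²/(0.00262 − x).
The 5% rule fails; solving x² + Kb·x − Kb·C₀ = 0 exactly:
x = [−6.3e-05 + √(6.3e-05² + 6.6e-07)]/2 = 3.76 × 10^-4 M
pOH = −log(3.76 × 10^-4) = 3.42; pH = 14.00 − 3.42 = 10.58

pH = 10.58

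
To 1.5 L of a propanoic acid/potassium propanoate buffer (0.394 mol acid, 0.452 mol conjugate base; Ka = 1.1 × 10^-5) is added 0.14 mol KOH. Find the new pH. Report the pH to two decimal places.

After neutralization: n(CH3CH2COOH) = 0.254 mol, n(CH3CH2COO-) = 0.592 mol.
pKa = −log(1.1 × 10^-5) = 4.959
pH = pKa + log(n_CH3CH2COO-/n_CH3CH2COOH) = 4.959 + log(0.592/0.254) = 4.959 + (+0.367)

pH = 5.33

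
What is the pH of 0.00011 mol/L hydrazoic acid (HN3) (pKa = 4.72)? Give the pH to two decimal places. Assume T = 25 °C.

HN3 ⇌ N3- + H+
Ka = 10^(−4.72) = 1.91 × 10^-5
From the ICE table, Ka = x²/(0.00011 − x) = 1.91 × 10^-5.
x is not negligible relative to C₀; solve x² + 1.91e-05·x − 2.1e-09 = 0.
x = (−Ka + √(Ka² + 4·Ka·C₀))/2 = 3.73 × 10^-5 M
pH = −log[H+] = −log(3.73 × 10^-5) = 4.43

pH = 4.43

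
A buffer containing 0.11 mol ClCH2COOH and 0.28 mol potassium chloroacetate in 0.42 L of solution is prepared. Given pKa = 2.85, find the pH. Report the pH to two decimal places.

Using pH = pKa + log([base]/[acid]) with [base]/[acid] = 0.28/0.11:
pH = 2.85 + (+0.406) = 3.26

pH = 3.26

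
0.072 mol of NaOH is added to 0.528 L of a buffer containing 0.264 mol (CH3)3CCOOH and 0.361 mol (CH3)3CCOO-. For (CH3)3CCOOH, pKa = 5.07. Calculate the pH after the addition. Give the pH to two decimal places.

OH- converts (CH3)3CCOOH to (CH3)3CCOO-: (CH3)3CCOOH → 0.192 mol, (CH3)3CCOO- → 0.433 mol.
Henderson–Hasselbalch with mole ratio 0.433/0.192: pH = 5.07 + (+0.353)

pH = 5.42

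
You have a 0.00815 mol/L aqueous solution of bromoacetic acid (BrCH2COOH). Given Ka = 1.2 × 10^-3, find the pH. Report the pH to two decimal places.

pH = 2.59

BrCH2COOH ⇌ BrCH2COO- + H+
Ka = [H+]²/(0.00815 − [H+]) = 1.2 × 10^-3
[H+] is not negligible relative to C₀; solve [H+]² + 0.0012·[H+] − 9.78e-06 = 0.
[H+] = (−Ka + √(Ka² + 4·Ka·C₀))/2 = 2.58 × 10^-3 M
pH = −log(2.58 × 10^-3) = 2.59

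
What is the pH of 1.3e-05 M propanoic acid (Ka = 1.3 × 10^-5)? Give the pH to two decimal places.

CH3CH2COOH ⇌ CH3CH2COO- + H+
From the ICE table, Ka = [H+]²/(1.3e-05 − [H+]) = 1.3 × 10^-5.
[H+] is not negligible relative to C₀; solve [H+]² + 1.3e-05·[H+] − 1.69e-10 = 0.
[H+] = [−1.3e-05 + √(1.3e-05² + 6.76e-10)]/2 = 8.03 × 10^-6 M
pH = −log(8.03 × 10^-6) = 5.10

pH = 5.10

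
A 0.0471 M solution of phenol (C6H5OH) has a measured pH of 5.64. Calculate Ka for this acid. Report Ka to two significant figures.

[H+] = 10^(-5.64) = 2.29 × 10^-6 M
At equilibrium [HA] = 0.0471 − 2.29 × 10^-6 = 4.71 × 10^-2 M
Ka = [H+][A-]/[HA] = (2.29 × 10^-6)² / 4.71 × 10^-2 = 1.1 × 10^-10

Ka = 1.1 × 10^-10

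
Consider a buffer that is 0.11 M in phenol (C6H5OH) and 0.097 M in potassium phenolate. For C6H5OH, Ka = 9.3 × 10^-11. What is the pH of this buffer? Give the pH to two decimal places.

pH = 9.98

pKa = −log(9.3 × 10^-11) = 10.032
pH = pKa + log([A⁻]/[HA]) = 10.032 + log(0.097/0.11)
pH = 10.032 + (-0.055) = 9.98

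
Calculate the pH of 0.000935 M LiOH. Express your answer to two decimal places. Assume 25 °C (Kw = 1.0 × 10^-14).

LiOH is a strong base; [OH-] = 0.000935 M.
pOH = -log(0.000935) = 3.03
pH = 14.00 - 3.03 = 10.97

pH = 10.97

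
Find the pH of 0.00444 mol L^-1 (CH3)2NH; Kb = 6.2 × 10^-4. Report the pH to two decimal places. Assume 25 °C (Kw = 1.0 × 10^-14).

(CH3)2NH + H2O ⇌ (CH3)2NH2+ + OH-
From the ICE table, Kb = x²/(0.00444 − x) = 6.2 × 10^-4.
x is not negligible relative to C₀; solve x² + 0.00062·x − 2.75e-06 = 0.
x = (−Kb + √(Kb² + 4·Kb·C₀))/2 = 1.38 × 10^-3 M
pOH = −log(1.38 × 10^-3) = 2.86; pH = 14.00 − 2.86 = 11.14

pH = 11.14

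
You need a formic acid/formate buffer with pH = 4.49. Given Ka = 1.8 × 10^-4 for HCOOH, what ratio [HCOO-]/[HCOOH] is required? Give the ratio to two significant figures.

ratio = 5.6

pKa = -log(1.8 × 10^-4) = 3.745
pH = pKa + log(r) ⇒ log(r) = 4.49 − 3.745 = +0.745
r = [HCOO-]/[HCOOH] = 10^(+0.745) = 5.56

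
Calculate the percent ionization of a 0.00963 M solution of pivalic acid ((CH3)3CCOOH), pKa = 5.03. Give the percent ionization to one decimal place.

3.1%

(CH3)3CCOOH ⇌ (CH3)3CCOO- + H+; let x = [H+] at equilibrium.
Ka = 10^(−5.03) = 9.33 × 10^-6
x ≈ √(Ka·C₀) = √(9.33 × 10^-6 × 0.00963) = 3.00 × 10^-4 M
% ionization = x/C₀ × 100% = 3.00 × 10^-4/0.00963 × 100% = 3.1%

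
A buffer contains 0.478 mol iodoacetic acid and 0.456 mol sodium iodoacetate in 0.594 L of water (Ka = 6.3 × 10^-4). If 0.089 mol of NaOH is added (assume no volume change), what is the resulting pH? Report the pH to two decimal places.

pH = 3.35

After neutralization: n(ICH2COOH) = 0.389 mol, n(ICH2COO-) = 0.545 mol.
pKa = −log(6.3 × 10^-4) = 3.201
pH = pKa + log([A⁻]/[HA]) = 3.201 + log(0.545/0.389) = 3.201 +0.146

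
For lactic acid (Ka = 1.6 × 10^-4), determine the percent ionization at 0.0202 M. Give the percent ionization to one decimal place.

CH3CH(OH)COOH ⇌ CH3CH(OH)COO- + H+; let x = [H+] at equilibrium.
Solve x² + 0.00016x − 3.23e-06 = 0 → x = 1.72 × 10^-3 M
Fraction ionized = 1.72 × 10^-3 / 0.0202 = 0.0851 → 8.5%

8.5%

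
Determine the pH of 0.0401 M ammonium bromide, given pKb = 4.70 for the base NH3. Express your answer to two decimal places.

NH4+ is the conjugate acid of the weak base NH3.
Kb = 10^(−4.70) = 2.00 × 10^-5
Ka = Kw/Kb = 1.0×10^-14 / 2.00 × 10^-5 = 5.00 × 10^-10
Let x = [H+] at equilibrium. Ka = x²/(0.0401 − x).
Neglecting x in the denominator: x = √(5.00 × 10^-10 × 0.0401) = 4.48 × 10^-6 M
pH = −log(4.48 × 10^-6) = 5.35

pH = 5.35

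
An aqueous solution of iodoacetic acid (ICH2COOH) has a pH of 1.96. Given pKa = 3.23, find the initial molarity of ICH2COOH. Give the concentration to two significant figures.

C₀ = 2.2 × 10^-1 M

[H+] = 10^(-1.96) = 1.10 × 10^-2 M = x
Ka = 10^(−3.23) = 5.89 × 10^-4
Ka = x²/(C₀ − x) ⇒ C₀ = x + x²/Ka
C₀ = 1.10 × 10^-2 + (1.10 × 10^-2)²/(5.89 × 10^-4) = 2.16 × 10^-1 M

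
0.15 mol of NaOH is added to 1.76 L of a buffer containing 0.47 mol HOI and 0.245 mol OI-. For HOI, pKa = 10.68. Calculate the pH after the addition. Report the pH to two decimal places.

pH = 10.77

After neutralization: n(HOI) = 0.32 mol, n(OI-) = 0.395 mol.
pH = pKa + log(n_OI-/n_HOI) = 10.68 + log(0.395/0.32) = 10.68 + (+0.091)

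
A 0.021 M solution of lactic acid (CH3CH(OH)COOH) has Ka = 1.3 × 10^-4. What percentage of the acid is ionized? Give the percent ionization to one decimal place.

7.6%

CH3CH(OH)COOH ⇌ CH3CH(OH)COO- + H+; let x = [H+] at equilibrium.
Ka = x²/(C₀ − x); solving the quadratic gives x = 1.59 × 10^-3 M.
% ionization = x/C₀ × 100% = 1.59 × 10^-3/0.021 × 100% = 7.6%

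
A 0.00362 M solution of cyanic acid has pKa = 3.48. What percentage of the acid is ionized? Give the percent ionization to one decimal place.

HOCN ⇌ OCN- + H+; let x = [H+] at equilibrium.
Ka = 10^(−3.48) = 3.31 × 10^-4
Ka = x²/(C₀ − x); solving the quadratic gives x = 9.42 × 10^-4 M.
Fraction ionized = 9.42 × 10^-4 / 0.00362 = 0.2602 → 26.0%

26.0%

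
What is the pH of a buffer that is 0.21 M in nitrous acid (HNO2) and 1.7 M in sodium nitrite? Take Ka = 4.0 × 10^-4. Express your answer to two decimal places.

pH = 4.31

pKa = −log(4.0 × 10^-4) = 3.398
pH = pKa + log([A⁻]/[HA]) = 3.398 + log(1.7/0.21)
pH = 3.398 + (+0.908) = 4.31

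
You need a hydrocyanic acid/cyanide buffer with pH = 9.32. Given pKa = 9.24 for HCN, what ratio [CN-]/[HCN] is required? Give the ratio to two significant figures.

pH = pKa + log(r) ⇒ log(r) = 9.32 − 9.24 = +0.08
r = [CN-]/[HCN] = 10^(+0.08) = 1.2

ratio = 1.2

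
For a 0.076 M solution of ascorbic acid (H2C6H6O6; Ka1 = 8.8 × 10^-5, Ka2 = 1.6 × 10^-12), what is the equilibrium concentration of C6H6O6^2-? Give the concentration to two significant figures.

First ionization gives [H+] ≈ [HC6H6O6-] = 2.59 × 10^-3 M.
Second step: Ka2 = [H+][C6H6O6^2-]/[HC6H6O6-] ≈ [C6H6O6^2-] (since [H+] ≈ [HC6H6O6-]).
So [C6H6O6^2-] ≈ Ka2.

1.6 × 10^-12 M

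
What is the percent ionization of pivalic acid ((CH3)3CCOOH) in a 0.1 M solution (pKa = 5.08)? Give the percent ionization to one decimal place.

(CH3)3CCOOH ⇌ (CH3)3CCOO- + H+; let x = [H+] at equilibrium.
Ka = 10^(−5.08) = 8.32 × 10^-6
x ≈ √(Ka·C₀) = √(8.32 × 10^-6 × 0.1) = 9.12 × 10^-4 M
% ionization = x/C₀ × 100% = 9.12 × 10^-4/0.1 × 100% = 0.9%

0.9%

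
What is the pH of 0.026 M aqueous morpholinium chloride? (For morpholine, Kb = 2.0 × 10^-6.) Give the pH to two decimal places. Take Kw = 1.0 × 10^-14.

C4H8ONH2+ is the conjugate acid of the weak base C4H8ONH.
Ka = Kw/Kb = 1.0×10^-14 / 2.0 × 10^-6 = 5.00 × 10^-9
Ka = [H+]²/(0.026 − [H+]) = 5.00 × 10^-9
Since Ka ≪ C₀, [H+] ≈ √(Ka·C₀) = 1.14 × 10^-5 M.
Check: 0.044% ionized — well under 5%, approximation valid.
pH = −log[H+] = −log(1.14 × 10^-5) = 4.94

pH = 4.94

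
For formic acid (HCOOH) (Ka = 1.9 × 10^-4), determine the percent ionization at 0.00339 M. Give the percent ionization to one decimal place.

HCOOH ⇌ HCOO- + H+; let x = [H+] at equilibrium.
Solve x² + 0.00019x − 6.44e-07 = 0 → x = 7.13 × 10^-4 M
Fraction ionized = 7.13 × 10^-4 / 0.00339 = 0.2103 → 21.0%

21.0%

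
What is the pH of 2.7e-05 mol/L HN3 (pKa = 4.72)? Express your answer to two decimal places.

pH = 4.82

HN3 ⇌ N3- + H+
Ka = 10^(−4.72) = 1.91 × 10^-5
From the ICE table, Ka = [H+]²/(2.7e-05 − [H+]) = 1.91 × 10^-5.
[H+] is not negligible relative to C₀; solve [H+]² + 1.91e-05·[H+] − 5.16e-10 = 0.
[H+] = [−1.91e-05 + √(1.91e-05² + 2.06e-09)]/2 = 1.51 × 10^-5 M
pH = −log[H+] = −log(1.51 × 10^-5) = 4.82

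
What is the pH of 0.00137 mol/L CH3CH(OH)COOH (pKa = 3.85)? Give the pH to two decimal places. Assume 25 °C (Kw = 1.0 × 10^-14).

CH3CH(OH)COOH ⇌ CH3CH(OH)COO- + H+
Ka = 10^(−3.85) = 1.41 × 10^-4
Let x = [H+] at equilibrium. Ka = x²/(0.00137 − x).
Here C₀/Ka ≈ 9.72, so the small-x approximation fails. Use the quadratic:
x = [−0.000141 + √(0.000141² + 7.73e-07)]/2 = 3.75 × 10^-4 M
pH = −log(3.75 × 10^-4) = 3.43

pH = 3.43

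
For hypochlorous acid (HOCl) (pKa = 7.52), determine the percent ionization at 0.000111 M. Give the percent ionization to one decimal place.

1.6%

HOCl ⇌ OCl- + H+; let x = [H+] at equilibrium.
Ka = 10^(−7.52) = 3.02 × 10^-8
x ≈ √(Ka·C₀) = √(3.02 × 10^-8 × 0.000111) = 1.83 × 10^-6 M
% ionization = x/C₀ × 100% = 1.83 × 10^-6/0.000111 × 100% = 1.6%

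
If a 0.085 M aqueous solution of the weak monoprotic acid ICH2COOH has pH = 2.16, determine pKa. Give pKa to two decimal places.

pKa = 3.21

[H+] = 10^(-2.16) = 6.92 × 10^-3 M
At equilibrium [HA] = 0.085 − 6.92 × 10^-3 = 7.81 × 10^-2 M
Ka = [H+][A-]/[HA] = (6.92 × 10^-3)² / 7.81 × 10^-2 = 6.13 × 10^-4
pKa = -log(6.13 × 10^-4) = 3.21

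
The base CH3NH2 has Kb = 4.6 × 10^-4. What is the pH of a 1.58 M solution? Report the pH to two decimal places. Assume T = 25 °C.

pH = 12.43

CH3NH2 + H2O ⇌ CH3NH3+ + OH-
From the ICE table, Kb = [OH-]²/(1.58 − [OH-]) = 4.6 × 10^-4.
Assume [OH-] ≪ 1.58: [OH-] ≈ √(4.6 × 10^-4 × 1.58) = 2.70 × 10^-2 M
pOH = 1.57, so pH = 14.00 − pOH = 12.43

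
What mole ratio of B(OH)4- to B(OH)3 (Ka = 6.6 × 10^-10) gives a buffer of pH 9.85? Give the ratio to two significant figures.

ratio = 4.7

pKa = -log(6.6 × 10^-10) = 9.180
pH = pKa + log(r) ⇒ log(r) = 9.85 − 9.180 = +0.670
r = [B(OH)4-]/[B(OH)3] = 10^(+0.670) = 4.68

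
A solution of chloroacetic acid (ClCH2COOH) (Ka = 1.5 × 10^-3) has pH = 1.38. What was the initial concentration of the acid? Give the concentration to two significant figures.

[H+] = 10^(-1.38) = 4.17 × 10^-2 M = x
Ka = x²/(C₀ − x) ⇒ C₀ = x + x²/Ka
C₀ = 4.17 × 10^-2 + (4.17 × 10^-2)²/(1.5 × 10^-3) = 1.20 M

C₀ = 1.2 M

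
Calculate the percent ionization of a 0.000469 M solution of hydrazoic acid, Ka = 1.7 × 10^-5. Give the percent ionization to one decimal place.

17.3%

HN3 ⇌ N3- + H+; let x = [H+] at equilibrium.
Solve x² + 1.7e-05x − 7.97e-09 = 0 → x = 8.12 × 10^-5 M
% ionization = x/C₀ × 100% = 8.12 × 10^-5/0.000469 × 100% = 17.3%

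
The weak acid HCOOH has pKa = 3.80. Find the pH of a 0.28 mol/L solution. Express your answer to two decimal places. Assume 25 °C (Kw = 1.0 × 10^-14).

HCOOH ⇌ HCOO- + H+
Ka = 10^(−3.80) = 1.58 × 10^-4
From the ICE table, Ka = [H+]²/(0.28 − [H+]) = 1.58 × 10^-4.
Since Ka ≪ C₀, [H+] ≈ √(Ka·C₀) = 6.65 × 10^-3 M.
pH = −log[H+] = −log(6.65 × 10^-3) = 2.18

pH = 2.18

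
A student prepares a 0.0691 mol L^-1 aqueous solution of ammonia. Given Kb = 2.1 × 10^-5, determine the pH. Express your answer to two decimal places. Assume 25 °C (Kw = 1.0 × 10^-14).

NH3 + H2O ⇌ NH4+ + OH-
Kb = [OH-]²/(0.0691 − [OH-]) = 2.1 × 10^-5
Assume [OH-] ≪ 0.0691: [OH-] ≈ √(2.1 × 10^-5 × 0.0691) = 1.20 × 10^-3 M
([OH-]/C₀ = 1.7% < 5%, so the approximation holds.)
pOH = 2.92, so pH = 14.00 − pOH = 11.08

pH = 11.08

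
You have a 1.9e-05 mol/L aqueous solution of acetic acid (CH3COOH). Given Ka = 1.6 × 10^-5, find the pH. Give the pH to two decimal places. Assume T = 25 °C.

pH = 4.95

CH3COOH ⇌ CH3COO- + H+
Ka = [H+]²/(1.9e-05 − [H+]) = 1.6 × 10^-5
The 5% rule fails; solving [H+]² + Ka·[H+] − Ka·C₀ = 0 exactly:
[H+] = [−1.6e-05 + √(1.6e-05² + 1.22e-09)]/2 = 1.12 × 10^-5 M
pH = −log(1.12 × 10^-5) = 4.95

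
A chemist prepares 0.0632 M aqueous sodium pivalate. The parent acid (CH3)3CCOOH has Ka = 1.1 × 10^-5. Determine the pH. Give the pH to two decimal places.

pH = 8.88

(CH3)3CCOO- is the conjugate base of the weak acid (CH3)3CCOOH.
Kb = Kw/Ka = 1.0×10^-14 / 1.1 × 10^-5 = 9.09 × 10^-10
From the ICE table, Kb = x²/(0.0632 − x) = 9.09 × 10^-10.
Since Kb ≪ C₀, x ≈ √(Kb·C₀) = 7.58 × 10^-6 M.
Check: 0.012% ionized — well under 5%, approximation valid.
pOH = 5.12, so pH = 14.00 − pOH = 8.88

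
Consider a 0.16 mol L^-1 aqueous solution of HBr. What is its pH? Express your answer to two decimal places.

pH = 0.80

HBr is a strong acid and dissociates completely, so [H+] = 0.16 M.
pH = -log(0.16) = 0.80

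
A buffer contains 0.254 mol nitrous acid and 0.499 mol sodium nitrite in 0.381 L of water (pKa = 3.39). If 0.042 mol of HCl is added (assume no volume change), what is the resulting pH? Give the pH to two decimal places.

After neutralization: n(HNO2) = 0.296 mol, n(NO2-) = 0.457 mol.
pH = pKa + log([A⁻]/[HA]) = 3.39 + log(0.457/0.296) = 3.39 +0.189

pH = 3.58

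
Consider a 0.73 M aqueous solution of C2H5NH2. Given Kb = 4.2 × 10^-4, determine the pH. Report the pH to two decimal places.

C2H5NH2 + H2O ⇌ C2H5NH3+ + OH-
Kb = x²/(0.73 − x) = 4.2 × 10^-4
Assume x ≪ 0.73: x ≈ √(4.2 × 10^-4 × 0.73) = 1.75 × 10^-2 M
pOH = 1.76, so pH = 14.00 − pOH = 12.24

pH = 12.24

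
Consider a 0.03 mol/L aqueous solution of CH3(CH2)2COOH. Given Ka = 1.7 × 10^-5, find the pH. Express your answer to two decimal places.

CH3(CH2)2COOH ⇌ CH3(CH2)2COO- + H+
Ka = x²/(0.03 − x) = 1.7 × 10^-5
Since Ka ≪ C₀, x ≈ √(Ka·C₀) = 7.14 × 10^-4 M.
Check: 2.4% ionized — well under 5%, approximation valid.
pH = −log(7.14 × 10^-4) = 3.15

pH = 3.15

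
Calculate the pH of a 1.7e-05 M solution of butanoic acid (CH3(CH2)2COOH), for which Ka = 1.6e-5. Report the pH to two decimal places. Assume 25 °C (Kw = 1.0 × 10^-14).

pH = 4.99

CH3(CH2)2COOH ⇌ CH3(CH2)2COO- + H+
Ka = [H+]²/(1.7e-05 − [H+]) = 1.6 × 10^-5
Here C₀/Ka ≈ 1.06, so the small-[H+] approximation fails. Use the quadratic:
[H+] = [−1.6e-05 + √(1.6e-05² + 1.09e-09)]/2 = 1.03 × 10^-5 M
pH = −log[H+] = −log(1.03 × 10^-5) = 4.99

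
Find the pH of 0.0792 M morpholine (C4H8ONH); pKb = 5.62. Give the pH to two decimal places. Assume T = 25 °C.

C4H8ONH + H2O ⇌ C4H8ONH2+ + OH-
Kb = 10^(−5.62) = 2.40 × 10^-6
Kb = [OH-]²/(0.0792 − [OH-]) = 2.40 × 10^-6
Since Kb ≪ C₀, [OH-] ≈ √(Kb·C₀) = 4.36 × 10^-4 M.
Check: 0.55% ionized — well under 5%, approximation valid.
pOH = 3.36, so pH = 14.00 − pOH = 10.64

pH = 10.64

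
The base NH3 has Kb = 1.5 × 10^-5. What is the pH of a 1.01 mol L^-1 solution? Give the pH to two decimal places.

NH3 + H2O ⇌ NH4+ + OH-
Kb = x²/(1.01 − x) = 1.5 × 10^-5
Neglecting x in the denominator: x = √(1.5 × 10^-5 × 1.01) = 3.89 × 10^-3 M
pOH = 2.41, so pH = 14.00 − pOH = 11.59

pH = 11.59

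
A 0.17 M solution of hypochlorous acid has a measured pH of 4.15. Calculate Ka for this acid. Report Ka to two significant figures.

[H+] = 10^(-4.15) = 7.08 × 10^-5 M
At equilibrium [HA] = 0.17 − 7.08 × 10^-5 = 1.70 × 10^-1 M
Ka = [H+][A-]/[HA] = (7.08 × 10^-5)² / 1.70 × 10^-1 = 2.9 × 10^-8

Ka = 2.9 × 10^-8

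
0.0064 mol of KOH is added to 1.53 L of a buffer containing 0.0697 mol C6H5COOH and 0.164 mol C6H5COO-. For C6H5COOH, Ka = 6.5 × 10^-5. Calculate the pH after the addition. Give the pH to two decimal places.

pH = 4.62

After neutralization: n(C6H5COOH) = 0.0633 mol, n(C6H5COO-) = 0.17 mol.
pKa = −log(6.5 × 10^-5) = 4.187
pH = pKa + log([A⁻]/[HA]) = 4.187 + log(0.17/0.0633) = 4.187 +0.429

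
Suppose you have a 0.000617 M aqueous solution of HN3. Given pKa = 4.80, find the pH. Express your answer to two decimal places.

pH = 4.04

HN3 ⇌ N3- + H+
Ka = 10^(−4.80) = 1.58 × 10^-5
From the ICE table, Ka = x²/(0.000617 − x) = 1.58 × 10^-5.
Here C₀/Ka ≈ 39.1, so the small-x approximation fails. Use the quadratic:
x = (−Ka + √(Ka² + 4·Ka·C₀))/2 = 9.12 × 10^-5 M
pH = −log(9.12 × 10^-5) = 4.04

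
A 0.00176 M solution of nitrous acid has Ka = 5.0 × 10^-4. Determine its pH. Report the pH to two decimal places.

HNO2 ⇌ NO2- + H+
Let x = [H+] at equilibrium. Ka = x²/(0.00176 − x).
The 5% rule fails; solving x² + Ka·x − Ka·C₀ = 0 exactly:
x = [−0.0005 + √(0.0005² + 3.52e-06)]/2 = 7.21 × 10^-4 M
pH = −log[H+] = −log(7.21 × 10^-4) = 3.14

pH = 3.14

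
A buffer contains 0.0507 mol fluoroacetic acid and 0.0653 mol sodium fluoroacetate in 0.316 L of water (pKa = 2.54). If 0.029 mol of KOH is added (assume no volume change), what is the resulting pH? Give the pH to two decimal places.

OH- converts FCH2COOH to FCH2COO-: FCH2COOH → 0.0217 mol, FCH2COO- → 0.0943 mol.
pH = pKa + log(n_FCH2COO-/n_FCH2COOH) = 2.54 + log(0.0943/0.0217) = 2.54 + (+0.638)

pH = 3.18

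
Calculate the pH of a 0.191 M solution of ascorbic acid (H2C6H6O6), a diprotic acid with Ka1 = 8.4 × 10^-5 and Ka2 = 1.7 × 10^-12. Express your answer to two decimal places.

Since Ka1 ≫ Ka2, the first ionization dominates [H+].
Ka1 = x²/(0.191 − x) = 8.4 × 10^-5
x ≈ √(8.4 × 10^-5 × 0.191) = 4.01 × 10^-3 M
pH = −log(4.01 × 10^-3) = 2.40

pH = 2.40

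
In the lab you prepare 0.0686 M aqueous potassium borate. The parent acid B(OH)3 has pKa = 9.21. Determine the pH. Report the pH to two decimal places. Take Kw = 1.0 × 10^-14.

pH = 11.02

B(OH)4- is the conjugate base of the weak acid B(OH)3.
Ka = 10^(−9.21) = 6.17 × 10^-10
Kb = Kw/Ka = 1.0×10^-14 / 6.17 × 10^-10 = 1.62 × 10^-5
Let x = [OH-] at equilibrium. Kb = x²/(0.0686 − x).
Assume x ≪ 0.0686: x ≈ √(1.62 × 10^-5 × 0.0686) = 1.05 × 10^-3 M
pOH = 2.98, so pH = 14.00 − pOH = 11.02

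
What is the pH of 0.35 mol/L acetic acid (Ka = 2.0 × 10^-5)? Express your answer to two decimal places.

CH3COOH ⇌ CH3COO- + H+
Ka = [H+]²/(0.35 − [H+]) = 2.0 × 10^-5
Assume [H+] ≪ 0.35: [H+] ≈ √(2.0 × 10^-5 × 0.35) = 2.65 × 10^-3 M
pH = −log[H+] = −log(2.65 × 10^-3) = 2.58

pH = 2.58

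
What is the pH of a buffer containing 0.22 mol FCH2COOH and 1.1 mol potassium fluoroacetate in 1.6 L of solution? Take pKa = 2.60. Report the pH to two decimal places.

pH = 3.30

pH = pKa + log([A⁻]/[HA]) = 2.60 + log(1.1/0.22)
pH = 2.60 + (+0.699) = 3.30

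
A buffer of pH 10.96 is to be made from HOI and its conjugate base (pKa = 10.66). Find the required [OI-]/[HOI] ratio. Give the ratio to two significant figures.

ratio = 2.0

pH = pKa + log(r) ⇒ log(r) = 10.96 − 10.66 = +0.30
r = [OI-]/[HOI] = 10^(+0.30) = 2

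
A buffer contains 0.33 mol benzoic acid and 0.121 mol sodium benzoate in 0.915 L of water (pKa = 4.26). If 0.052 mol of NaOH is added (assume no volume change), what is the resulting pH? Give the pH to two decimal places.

pH = 4.05

After neutralization: n(C6H5COOH) = 0.278 mol, n(C6H5COO-) = 0.173 mol.
pH = pKa + log([A⁻]/[HA]) = 4.26 + log(0.173/0.278) = 4.26 -0.206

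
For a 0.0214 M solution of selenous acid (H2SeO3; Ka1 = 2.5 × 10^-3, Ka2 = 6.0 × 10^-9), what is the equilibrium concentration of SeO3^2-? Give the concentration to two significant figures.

6.0 × 10^-9 M

First ionization gives [H+] ≈ [HSeO3-] = 6.17 × 10^-3 M.
Second step: Ka2 = [H+][SeO3^2-]/[HSeO3-] ≈ [SeO3^2-] (since [H+] ≈ [HSeO3-]).
So [SeO3^2-] ≈ Ka2.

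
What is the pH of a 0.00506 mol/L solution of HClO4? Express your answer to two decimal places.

HClO4 is a strong acid and dissociates completely, so [H+] = 0.00506 M.
pH = -log(0.00506) = 2.30

pH = 2.30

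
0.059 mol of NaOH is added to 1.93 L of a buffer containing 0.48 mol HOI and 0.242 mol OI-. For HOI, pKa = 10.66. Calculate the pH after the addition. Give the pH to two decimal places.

pH = 10.51

OH- converts HOI to OI-: HOI → 0.421 mol, OI- → 0.301 mol.
pH = pKa + log(n_OI-/n_HOI) = 10.66 + log(0.301/0.421) = 10.66 + (-0.146)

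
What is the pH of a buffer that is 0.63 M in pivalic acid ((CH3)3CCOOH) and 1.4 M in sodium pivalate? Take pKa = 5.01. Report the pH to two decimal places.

pH = 5.36

Henderson–Hasselbalch: pH = pKa + log([(CH3)3CCOO-]/[(CH3)3CCOOH]) = 5.01 + log(1.4/0.63)
pH = 5.01 + (+0.347) = 5.36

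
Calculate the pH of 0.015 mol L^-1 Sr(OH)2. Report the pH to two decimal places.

Sr(OH)2 is a strong base (each formula unit releases 2 OH-); [OH-] = 0.03 M.
pOH = -log(0.03) = 1.52
pH = 14.00 - 1.52 = 12.48

pH = 12.48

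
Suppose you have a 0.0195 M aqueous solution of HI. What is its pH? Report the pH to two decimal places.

HI is a strong acid and dissociates completely, so [H+] = 0.0195 M.
pH = -log(0.0195) = 1.71

pH = 1.71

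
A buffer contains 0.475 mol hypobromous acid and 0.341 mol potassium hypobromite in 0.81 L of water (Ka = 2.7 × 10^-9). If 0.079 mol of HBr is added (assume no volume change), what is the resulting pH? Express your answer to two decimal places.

After neutralization: n(HOBr) = 0.554 mol, n(OBr-) = 0.262 mol.
pKa = −log(2.7 × 10^-9) = 8.569
pH = pKa + log([A⁻]/[HA]) = 8.569 + log(0.262/0.554) = 8.569 -0.325

pH = 8.24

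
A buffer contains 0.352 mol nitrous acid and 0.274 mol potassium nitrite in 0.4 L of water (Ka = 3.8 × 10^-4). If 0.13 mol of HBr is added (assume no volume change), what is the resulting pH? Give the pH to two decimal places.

pH = 2.90

Added H+ converts NO2- to HNO2: HNO2 → 0.482 mol, NO2- → 0.144 mol.
pKa = −log(3.8 × 10^-4) = 3.420
pH = pKa + log([A⁻]/[HA]) = 3.420 + log(0.144/0.482) = 3.420 -0.525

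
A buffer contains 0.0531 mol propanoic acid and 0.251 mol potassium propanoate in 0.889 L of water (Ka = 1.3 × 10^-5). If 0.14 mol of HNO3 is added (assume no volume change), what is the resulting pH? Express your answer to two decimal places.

Added H+ converts CH3CH2COO- to CH3CH2COOH: CH3CH2COOH → 0.193 mol, CH3CH2COO- → 0.111 mol.
pKa = −log(1.3 × 10^-5) = 4.886
Henderson–Hasselbalch with mole ratio 0.111/0.193: pH = 4.886 + (-0.240)

pH = 4.65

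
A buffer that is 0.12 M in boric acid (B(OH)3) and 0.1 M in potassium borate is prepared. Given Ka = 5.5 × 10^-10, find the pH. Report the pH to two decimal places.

pH = 9.18

pKa = −log(5.5 × 10^-10) = 9.260
Henderson–Hasselbalch: pH = pKa + log([B(OH)4-]/[B(OH)3]) = 9.260 + log(0.1/0.12)
pH = 9.260 + (-0.079) = 9.18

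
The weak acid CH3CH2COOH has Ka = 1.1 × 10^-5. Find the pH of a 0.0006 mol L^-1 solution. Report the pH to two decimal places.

CH3CH2COOH ⇌ CH3CH2COO- + H+
From the ICE table, Ka = [H+]²/(0.0006 − [H+]) = 1.1 × 10^-5.
Here C₀/Ka ≈ 54.5, so the small-[H+] approximation fails. Use the quadratic:
[H+] = [−1.1e-05 + √(1.1e-05² + 2.64e-08)]/2 = 7.59 × 10^-5 M
pH = −log(7.59 × 10^-5) = 4.12

pH = 4.12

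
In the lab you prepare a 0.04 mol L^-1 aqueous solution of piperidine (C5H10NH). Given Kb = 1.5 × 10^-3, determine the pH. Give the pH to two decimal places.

C5H10NH + H2O ⇌ C5H10NH2+ + OH-
Let x = [OH-] at equilibrium. Kb = x²/(0.04 − x).
The 5% rule fails; solving x² + Kb·x − Kb·C₀ = 0 exactly:
x = (−Kb + √(Kb² + 4·Kb·C₀))/2 = 7.03 × 10^-3 M
pOH = −log(7.03 × 10^-3) = 2.15; pH = 14.00 − 2.15 = 11.85

pH = 11.85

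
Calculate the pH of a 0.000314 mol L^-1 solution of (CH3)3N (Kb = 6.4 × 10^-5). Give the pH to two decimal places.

(CH3)3N + H2O ⇌ (CH3)3NH+ + OH-
From the ICE table, Kb = x²/(0.000314 − x) = 6.4 × 10^-5.
x is not negligible relative to C₀; solve x² + 6.4e-05·x − 2.01e-08 = 0.
x = [−6.4e-05 + √(6.4e-05² + 8.04e-08)]/2 = 1.13 × 10^-4 M
pOH = −log(1.13 × 10^-4) = 3.95; pH = 14.00 − 3.95 = 10.05

pH = 10.05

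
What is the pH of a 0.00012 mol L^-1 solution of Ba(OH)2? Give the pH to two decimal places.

pH = 10.38

Ba(OH)2 is a strong base (each formula unit releases 2 OH-); [OH-] = 0.00024 M.
pOH = -log(0.00024) = 3.62
pH = 14.00 - 3.62 = 10.38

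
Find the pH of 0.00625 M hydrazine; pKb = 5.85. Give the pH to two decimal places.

N2H4 + H2O ⇌ N2H5+ + OH-
Kb = 10^(−5.85) = 1.41 × 10^-6
From the ICE table, Kb = x²/(0.00625 − x) = 1.41 × 10^-6.
Neglecting x in the denominator: x = √(1.41 × 10^-6 × 0.00625) = 9.39 × 10^-5 M
pOH = −log(9.39 × 10^-5) = 4.03; pH = 14.00 − 4.03 = 9.97

pH = 9.97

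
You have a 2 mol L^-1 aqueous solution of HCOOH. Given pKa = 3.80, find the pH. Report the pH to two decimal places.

pH = 1.75

HCOOH ⇌ HCOO- + H+
Ka = 10^(−3.80) = 1.58 × 10^-4
From the ICE table, Ka = x²/(2 − x) = 1.58 × 10^-4.
Assume x ≪ 2: x ≈ √(1.58 × 10^-4 × 2) = 1.78 × 10^-2 M
Check: 0.89% ionized — well under 5%, approximation valid.
pH = −log(1.78 × 10^-2) = 1.75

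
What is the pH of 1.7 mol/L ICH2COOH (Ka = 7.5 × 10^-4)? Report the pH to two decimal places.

ICH2COOH ⇌ ICH2COO- + H+
Ka = [H+]²/(1.7 − [H+]) = 7.5 × 10^-4
Neglecting [H+] in the denominator: [H+] = √(7.5 × 10^-4 × 1.7) = 3.57 × 10^-2 M
pH = −log(3.57 × 10^-2) = 1.45

pH = 1.45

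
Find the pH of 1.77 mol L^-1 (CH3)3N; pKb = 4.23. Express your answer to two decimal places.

(CH3)3N + H2O ⇌ (CH3)3NH+ + OH-
Kb = 10^(−4.23) = 5.89 × 10^-5
Kb = [OH-]²/(1.77 − [OH-]) = 5.89 × 10^-5
Assume [OH-] ≪ 1.77: [OH-] ≈ √(5.89 × 10^-5 × 1.77) = 1.02 × 10^-2 M
pOH = −log(1.02 × 10^-2) = 1.99; pH = 14.00 − 1.99 = 12.01

pH = 12.01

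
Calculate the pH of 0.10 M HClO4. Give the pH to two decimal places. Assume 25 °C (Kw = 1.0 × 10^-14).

HClO4 is a strong acid and dissociates completely, so [H+] = 0.10 M.
pH = -log(0.1) = 1.00

pH = 1.00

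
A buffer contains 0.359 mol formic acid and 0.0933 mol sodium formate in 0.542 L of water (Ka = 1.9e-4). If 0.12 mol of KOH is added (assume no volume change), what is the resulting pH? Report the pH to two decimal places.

pH = 3.67

After neutralization: n(HCOOH) = 0.239 mol, n(HCOO-) = 0.213 mol.
pKa = −log(1.9 × 10^-4) = 3.721
Henderson–Hasselbalch with mole ratio 0.213/0.239: pH = 3.721 + (-0.050)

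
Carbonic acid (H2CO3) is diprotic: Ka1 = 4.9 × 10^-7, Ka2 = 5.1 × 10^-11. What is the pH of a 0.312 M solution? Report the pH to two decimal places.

pH = 3.41

Since Ka1 ≫ Ka2, the first ionization dominates [H+].
Ka1 = x²/(0.312 − x) = 4.9 × 10^-7
x ≈ √(4.9 × 10^-7 × 0.312) = 3.91 × 10^-4 M
pH = −log(3.91 × 10^-4) = 3.41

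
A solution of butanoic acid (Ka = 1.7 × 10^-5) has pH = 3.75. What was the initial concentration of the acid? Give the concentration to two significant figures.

[H+] = 10^(-3.75) = 1.78 × 10^-4 M = x
Ka = x²/(C₀ − x) ⇒ C₀ = x + x²/Ka
C₀ = 1.78 × 10^-4 + (1.78 × 10^-4)²/(1.7 × 10^-5) = 2.04 × 10^-3 M

C₀ = 2.0 × 10^-3 M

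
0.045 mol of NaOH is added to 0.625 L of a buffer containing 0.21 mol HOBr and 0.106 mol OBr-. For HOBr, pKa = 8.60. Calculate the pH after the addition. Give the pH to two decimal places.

pH = 8.56

OH- converts HOBr to OBr-: HOBr → 0.165 mol, OBr- → 0.151 mol.
pH = pKa + log([A⁻]/[HA]) = 8.60 + log(0.151/0.165) = 8.60 -0.039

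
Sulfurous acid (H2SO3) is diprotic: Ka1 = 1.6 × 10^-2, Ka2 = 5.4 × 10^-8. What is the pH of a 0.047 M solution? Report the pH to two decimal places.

Since Ka1 ≫ Ka2, the first ionization dominates [H+].
Ka1 = x²/(0.047 − x) = 1.6 × 10^-2
Solving the quadratic: x = (−Ka1 + √(Ka1² + 4·Ka1·C₀))/2 = 2.06 × 10^-2 M
pH = −log(2.06 × 10^-2) = 1.69

pH = 1.69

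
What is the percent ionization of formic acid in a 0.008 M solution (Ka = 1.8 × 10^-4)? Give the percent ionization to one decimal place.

HCOOH ⇌ HCOO- + H+; let x = [H+] at equilibrium.
Ka = x²/(C₀ − x); solving the quadratic gives x = 1.11 × 10^-3 M.
Fraction ionized = 1.11 × 10^-3 / 0.008 = 0.1388 → 13.9%

13.9%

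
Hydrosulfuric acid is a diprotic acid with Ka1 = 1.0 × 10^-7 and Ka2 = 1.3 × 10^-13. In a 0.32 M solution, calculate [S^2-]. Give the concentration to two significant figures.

1.3 × 10^-13 M

First ionization gives [H+] ≈ [HS-] = 1.79 × 10^-4 M.
Second step: Ka2 = [H+][S^2-]/[HS-] ≈ [S^2-] (since [H+] ≈ [HS-]).
So [S^2-] ≈ Ka2.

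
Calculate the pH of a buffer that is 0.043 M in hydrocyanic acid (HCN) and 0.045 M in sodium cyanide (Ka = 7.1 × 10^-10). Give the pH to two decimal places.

pKa = −log(7.1 × 10^-10) = 9.149
Henderson–Hasselbalch: pH = pKa + log([CN-]/[HCN]) = 9.149 + log(0.045/0.043)
pH = 9.149 + (+0.020) = 9.17

pH = 9.17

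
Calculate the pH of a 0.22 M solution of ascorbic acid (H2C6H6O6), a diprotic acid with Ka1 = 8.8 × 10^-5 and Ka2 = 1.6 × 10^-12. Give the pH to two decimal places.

Since Ka1 ≫ Ka2, the first ionization dominates [H+].
Ka1 = x²/(0.22 − x) = 8.8 × 10^-5
x ≈ √(8.8 × 10^-5 × 0.22) = 4.40 × 10^-3 M
pH = −log(4.40 × 10^-3) = 2.36

pH = 2.36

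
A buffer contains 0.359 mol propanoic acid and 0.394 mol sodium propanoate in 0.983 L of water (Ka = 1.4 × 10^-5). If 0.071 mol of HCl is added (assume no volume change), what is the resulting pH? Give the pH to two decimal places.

pH = 4.73

Added H+ converts CH3CH2COO- to CH3CH2COOH: CH3CH2COOH → 0.43 mol, CH3CH2COO- → 0.323 mol.
pKa = −log(1.4 × 10^-5) = 4.854
Henderson–Hasselbalch with mole ratio 0.323/0.43: pH = 4.854 + (-0.124)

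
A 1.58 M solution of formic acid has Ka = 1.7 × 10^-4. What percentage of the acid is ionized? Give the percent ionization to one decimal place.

HCOOH ⇌ HCOO- + H+; let x = [H+] at equilibrium.
x ≈ √(Ka·C₀) = √(1.7 × 10^-4 × 1.58) = 1.64 × 10^-2 M
Fraction ionized = 1.64 × 10^-2 / 1.58 = 0.0104 → 1.0%

1.0%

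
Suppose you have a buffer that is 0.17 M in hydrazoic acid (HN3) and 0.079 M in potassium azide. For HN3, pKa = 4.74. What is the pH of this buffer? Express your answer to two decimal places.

pH = pKa + log([A⁻]/[HA]) = 4.74 + log(0.079/0.17)
pH = 4.74 + (-0.333) = 4.41

pH = 4.41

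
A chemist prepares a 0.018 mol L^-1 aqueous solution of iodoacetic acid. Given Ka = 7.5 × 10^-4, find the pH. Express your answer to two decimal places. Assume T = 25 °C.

pH = 2.48

ICH2COOH ⇌ ICH2COO- + H+
Ka = x²/(0.018 − x) = 7.5 × 10^-4
x is not negligible relative to C₀; solve x² + 0.00075·x − 1.35e-05 = 0.
x = [−0.00075 + √(0.00075² + 5.4e-05)]/2 = 3.32 × 10^-3 M
pH = −log(3.32 × 10^-3) = 2.48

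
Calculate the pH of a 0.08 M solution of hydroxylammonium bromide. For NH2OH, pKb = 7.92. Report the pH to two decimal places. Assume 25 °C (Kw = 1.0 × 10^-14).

NH3OH+ is the conjugate acid of the weak base NH2OH.
Kb = 10^(−7.92) = 1.20 × 10^-8
Ka = Kw/Kb = 1.0×10^-14 / 1.20 × 10^-8 = 8.33 × 10^-7
From the ICE table, Ka = [H+]²/(0.08 − [H+]) = 8.33 × 10^-7.
Since Ka ≪ C₀, [H+] ≈ √(Ka·C₀) = 2.58 × 10^-4 M.
pH = −log[H+] = −log(2.58 × 10^-4) = 3.59

pH = 3.59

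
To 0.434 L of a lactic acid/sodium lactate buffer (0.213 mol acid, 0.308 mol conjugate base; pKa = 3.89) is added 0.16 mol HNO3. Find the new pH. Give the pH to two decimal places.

pH = 3.49

After neutralization: n(CH3CH(OH)COOH) = 0.373 mol, n(CH3CH(OH)COO-) = 0.148 mol.
pH = pKa + log(n_CH3CH(OH)COO-/n_CH3CH(OH)COOH) = 3.89 + log(0.148/0.373) = 3.89 + (-0.401)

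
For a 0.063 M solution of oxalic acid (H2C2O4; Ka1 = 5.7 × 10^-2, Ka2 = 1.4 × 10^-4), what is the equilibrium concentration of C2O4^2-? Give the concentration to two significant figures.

First ionization gives [H+] ≈ [HC2O4-] = 3.79 × 10^-2 M.
Second step: Ka2 = [H+][C2O4^2-]/[HC2O4-] ≈ [C2O4^2-] (since [H+] ≈ [HC2O4-]).
So [C2O4^2-] ≈ Ka2.

1.4 × 10^-4 M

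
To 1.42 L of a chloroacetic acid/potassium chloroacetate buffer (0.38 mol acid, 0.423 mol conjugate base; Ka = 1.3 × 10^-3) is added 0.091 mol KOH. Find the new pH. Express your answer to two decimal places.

pH = 3.14

After neutralization: n(ClCH2COOH) = 0.289 mol, n(ClCH2COO-) = 0.514 mol.
pKa = −log(1.3 × 10^-3) = 2.886
pH = pKa + log(n_ClCH2COO-/n_ClCH2COOH) = 2.886 + log(0.514/0.289) = 2.886 + (+0.250)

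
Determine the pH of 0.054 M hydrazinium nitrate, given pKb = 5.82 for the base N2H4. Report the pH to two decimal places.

N2H5+ is the conjugate acid of the weak base N2H4.
Kb = 10^(−5.82) = 1.51 × 10^-6
Ka = Kw/Kb = 1.0×10^-14 / 1.51 × 10^-6 = 6.62 × 10^-9
Ka = [H+]²/(0.054 − [H+]) = 6.62 × 10^-9
Assume [H+] ≪ 0.054: [H+] ≈ √(6.62 × 10^-9 × 0.054) = 1.89 × 10^-5 M
Check: 0.035% ionized — well under 5%, approximation valid.
pH = −log(1.89 × 10^-5) = 4.72

pH = 4.72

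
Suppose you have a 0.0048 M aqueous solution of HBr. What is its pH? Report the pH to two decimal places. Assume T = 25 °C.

pH = 2.32

HBr is a strong acid and dissociates completely, so [H+] = 0.0048 M.
pH = -log(0.0048) = 2.32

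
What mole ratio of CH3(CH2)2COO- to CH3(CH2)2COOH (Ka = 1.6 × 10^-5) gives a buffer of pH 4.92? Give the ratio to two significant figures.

pKa = -log(1.6 × 10^-5) = 4.796
pH = pKa + log(r) ⇒ log(r) = 4.92 − 4.796 = +0.124
r = [CH3(CH2)2COO-]/[CH3(CH2)2COOH] = 10^(+0.124) = 1.33

ratio = 1.3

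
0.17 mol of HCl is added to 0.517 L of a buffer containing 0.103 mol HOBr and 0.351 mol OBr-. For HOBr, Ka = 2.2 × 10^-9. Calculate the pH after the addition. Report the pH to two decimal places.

After neutralization: n(HOBr) = 0.273 mol, n(OBr-) = 0.181 mol.
pKa = −log(2.2 × 10^-9) = 8.658
pH = pKa + log([A⁻]/[HA]) = 8.658 + log(0.181/0.273) = 8.658 -0.178

pH = 8.48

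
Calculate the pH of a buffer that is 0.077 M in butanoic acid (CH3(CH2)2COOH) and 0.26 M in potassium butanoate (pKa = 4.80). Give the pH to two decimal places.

pH = 5.33

Henderson–Hasselbalch: pH = pKa + log([CH3(CH2)2COO-]/[CH3(CH2)2COOH]) = 4.80 + log(0.26/0.077)
pH = 4.80 + (+0.528) = 5.33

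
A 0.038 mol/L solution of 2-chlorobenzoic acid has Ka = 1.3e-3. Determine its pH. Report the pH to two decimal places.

pH = 2.19

ClC6H4COOH ⇌ ClC6H4COO- + H+
From the ICE table, Ka = x²/(0.038 − x) = 1.3 × 10^-3.
Here C₀/Ka ≈ 29.2, so the small-x approximation fails. Use the quadratic:
x = [−0.0013 + √(0.0013² + 0.000198)]/2 = 6.41 × 10^-3 M
pH = −log(6.41 × 10^-3) = 2.19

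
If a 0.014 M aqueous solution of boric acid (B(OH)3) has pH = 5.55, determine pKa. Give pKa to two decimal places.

pKa = 9.25

[H+] = 10^(-5.55) = 2.82 × 10^-6 M
At equilibrium [HA] = 0.014 − 2.82 × 10^-6 = 1.40 × 10^-2 M
Ka = [H+][A-]/[HA] = (2.82 × 10^-6)² / 1.40 × 10^-2 = 5.68 × 10^-10
pKa = -log(5.68 × 10^-10) = 9.25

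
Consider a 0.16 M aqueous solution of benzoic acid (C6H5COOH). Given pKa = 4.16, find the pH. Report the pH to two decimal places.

C6H5COOH ⇌ C6H5COO- + H+
Ka = 10^(−4.16) = 6.92 × 10^-5
Ka = x²/(0.16 − x) = 6.92 × 10^-5
Neglecting x in the denominator: x = √(6.92 × 10^-5 × 0.16) = 3.33 × 10^-3 M
pH = −log(3.33 × 10^-3) = 2.48

pH = 2.48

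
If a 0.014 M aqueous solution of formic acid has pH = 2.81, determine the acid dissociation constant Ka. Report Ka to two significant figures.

Ka = 1.9 × 10^-4

[H+] = 10^(-2.81) = 1.55 × 10^-3 M
At equilibrium [HA] = 0.014 − 1.55 × 10^-3 = 1.25 × 10^-2 M
Ka = [H+][A-]/[HA] = (1.55 × 10^-3)² / 1.25 × 10^-2 = 1.9 × 10^-4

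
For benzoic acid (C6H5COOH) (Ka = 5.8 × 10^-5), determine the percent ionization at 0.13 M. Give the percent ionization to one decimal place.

C6H5COOH ⇌ C6H5COO- + H+; let x = [H+] at equilibrium.
x ≈ √(Ka·C₀) = √(5.8 × 10^-5 × 0.13) = 2.75 × 10^-3 M
% ionization = x/C₀ × 100% = 2.75 × 10^-3/0.13 × 100% = 2.1%

2.1%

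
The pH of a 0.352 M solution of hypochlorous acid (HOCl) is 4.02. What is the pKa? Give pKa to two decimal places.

pKa = 7.59

[H+] = 10^(-4.02) = 9.55 × 10^-5 M
At equilibrium [HA] = 0.352 − 9.55 × 10^-5 = 3.52 × 10^-1 M
Ka = [H+][A-]/[HA] = (9.55 × 10^-5)² / 3.52 × 10^-1 = 2.59 × 10^-8
pKa = -log(2.59 × 10^-8) = 7.59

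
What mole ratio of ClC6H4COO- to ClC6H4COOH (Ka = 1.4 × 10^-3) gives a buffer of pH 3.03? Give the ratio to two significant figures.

ratio = 1.5

pKa = -log(1.4 × 10^-3) = 2.854
pH = pKa + log(r) ⇒ log(r) = 3.03 − 2.854 = +0.176
r = [ClC6H4COO-]/[ClC6H4COOH] = 10^(+0.176) = 1.5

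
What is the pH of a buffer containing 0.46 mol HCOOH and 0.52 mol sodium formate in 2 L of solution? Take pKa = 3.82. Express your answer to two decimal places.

pH = 3.87

Using pH = pKa + log([base]/[acid]) with [base]/[acid] = 0.52/0.46:
pH = 3.82 + (+0.053) = 3.87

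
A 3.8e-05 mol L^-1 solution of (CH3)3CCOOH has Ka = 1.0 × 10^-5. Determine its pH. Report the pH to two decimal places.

(CH3)3CCOOH ⇌ (CH3)3CCOO- + H+
Let x = [H+] at equilibrium. Ka = x²/(3.8e-05 − x).
x is not negligible relative to C₀; solve x² + 1e-05·x − 3.8e-10 = 0.
x = (−Ka + √(Ka² + 4·Ka·C₀))/2 = 1.51 × 10^-5 M
pH = −log[H+] = −log(1.51 × 10^-5) = 4.82

pH = 4.82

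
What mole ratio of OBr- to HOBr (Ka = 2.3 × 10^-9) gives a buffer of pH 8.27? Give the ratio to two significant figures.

pKa = -log(2.3 × 10^-9) = 8.638
pH = pKa + log(r) ⇒ log(r) = 8.27 − 8.638 = -0.368
r = [OBr-]/[HOBr] = 10^(-0.368) = 0.429

ratio = 0.43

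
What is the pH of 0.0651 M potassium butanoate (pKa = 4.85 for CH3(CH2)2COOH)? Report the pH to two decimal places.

CH3(CH2)2COO- is the conjugate base of the weak acid CH3(CH2)2COOH.
Ka = 10^(−4.85) = 1.41 × 10^-5
Kb = Kw/Ka = 1.0×10^-14 / 1.41 × 10^-5 = 7.09 × 10^-10
From the ICE table, Kb = [OH-]²/(0.0651 − [OH-]) = 7.09 × 10^-10.
Neglecting [OH-] in the denominator: [OH-] = √(7.09 × 10^-10 × 0.0651) = 6.79 × 10^-6 M
Check: 0.01% ionized — well under 5%, approximation valid.
pOH = −log(6.79 × 10^-6) = 5.17; pH = 14.00 − 5.17 = 8.83

pH = 8.83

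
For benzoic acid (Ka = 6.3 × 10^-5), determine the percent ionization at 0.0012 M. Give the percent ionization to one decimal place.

C6H5COOH ⇌ C6H5COO- + H+; let x = [H+] at equilibrium.
Solve x² + 6.3e-05x − 7.56e-08 = 0 → x = 2.45 × 10^-4 M
% ionization = x/C₀ × 100% = 2.45 × 10^-4/0.0012 × 100% = 20.4%

20.4%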